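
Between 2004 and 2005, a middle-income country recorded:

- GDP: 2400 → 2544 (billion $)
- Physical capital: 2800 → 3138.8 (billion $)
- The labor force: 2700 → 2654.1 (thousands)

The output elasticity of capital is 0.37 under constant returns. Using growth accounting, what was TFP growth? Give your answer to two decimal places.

GDP growth = (2544 − 2400) / 2400 = 6%.
Physical capital growth = (3138.8 − 2800) / 2800 = 12.1%.
The labor force growth = (2654.1 − 2700) / 2700 = -1.7%.
Labor's share = 1 − 0.37 = 0.63.
Physical capital: 0.37 × 12.1 = 4.477 pp.
The labor force: 0.63 × (-1.7) = -1.071 pp.
TFP growth = 6 − 3.406 = 2.594%.

2.59%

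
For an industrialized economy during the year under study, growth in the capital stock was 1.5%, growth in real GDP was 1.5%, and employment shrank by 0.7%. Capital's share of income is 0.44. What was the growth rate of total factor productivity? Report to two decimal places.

1.23%

Labor's share = 1 − 0.44 = 0.56.
The capital stock: 0.44 × 1.5 = 0.66 pp.
Employment: 0.56 × (-0.7) = -0.392 pp.
TFP growth = 1.5 − 0.268 = 1.232%.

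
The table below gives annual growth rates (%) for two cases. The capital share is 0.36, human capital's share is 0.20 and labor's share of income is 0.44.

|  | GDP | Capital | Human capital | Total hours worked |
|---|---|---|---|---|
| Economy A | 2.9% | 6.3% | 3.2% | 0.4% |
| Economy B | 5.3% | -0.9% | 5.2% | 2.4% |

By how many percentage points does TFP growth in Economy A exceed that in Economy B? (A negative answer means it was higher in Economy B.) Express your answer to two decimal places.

-3.71 percentage points

Labor's share = 1 − 0.36 − 0.2 = 0.44.
Economy A: TFP = 2.9 − 2.268 − 0.64 − 0.176 = -0.184%.
Economy B: TFP = 5.3 + 0.324 − 1.04 − 1.056 = 3.528%.
Difference = -0.184 − (3.528) = -3.712 pp.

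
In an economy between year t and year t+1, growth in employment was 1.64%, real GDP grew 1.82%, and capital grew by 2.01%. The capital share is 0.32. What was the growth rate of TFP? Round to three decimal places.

Labor's share = 1 − 0.32 = 0.68.
Capital: 0.32 × 2.01 = 0.6432 pp.
Employment: 0.68 × 1.64 = 1.1152 pp.
TFP growth = 1.82 − 1.7584 = 0.0616%.

0.062%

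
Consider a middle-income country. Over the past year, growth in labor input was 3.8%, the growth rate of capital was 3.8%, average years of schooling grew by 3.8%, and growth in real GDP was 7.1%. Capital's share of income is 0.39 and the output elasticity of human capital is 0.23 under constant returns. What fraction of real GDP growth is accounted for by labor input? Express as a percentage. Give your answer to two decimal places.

Labor's share = 1 − 0.39 − 0.23 = 0.38.
Labor input contributed 0.38 × 3.8 = 1.444 pp.
Share of growth = 1.444 / 7.1 × 100 = 20.338%.

20.34%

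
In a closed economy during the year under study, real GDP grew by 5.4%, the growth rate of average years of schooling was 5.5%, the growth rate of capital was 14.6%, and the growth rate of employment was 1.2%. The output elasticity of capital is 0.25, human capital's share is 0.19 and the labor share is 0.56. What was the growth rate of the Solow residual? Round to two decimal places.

The Solow residual growth was 0.03%.

Labor's share = 1 − 0.25 − 0.19 = 0.56.
Capital: 0.25 × 14.6 = 3.65 pp.
Average years of schooling: 0.19 × 5.5 = 1.045 pp.
Employment: 0.56 × 1.2 = 0.672 pp.
TFP growth = 5.4 − 5.367 = 0.033%.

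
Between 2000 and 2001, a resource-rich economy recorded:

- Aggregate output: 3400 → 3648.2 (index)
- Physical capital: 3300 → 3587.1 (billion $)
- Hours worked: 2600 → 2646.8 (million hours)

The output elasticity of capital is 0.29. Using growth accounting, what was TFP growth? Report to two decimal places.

Aggregate output growth = (3648.2 − 3400) / 3400 = 7.3%.
Physical capital growth = (3587.1 − 3300) / 3300 = 8.7%.
Hours worked growth = (2646.8 − 2600) / 2600 = 1.8%.
Labor's share = 1 − 0.29 = 0.71.
Physical capital: 0.29 × 8.7 = 2.523 pp.
Hours worked: 0.71 × 1.8 = 1.278 pp.
TFP growth = 7.3 − 3.801 = 3.499%.

3.50%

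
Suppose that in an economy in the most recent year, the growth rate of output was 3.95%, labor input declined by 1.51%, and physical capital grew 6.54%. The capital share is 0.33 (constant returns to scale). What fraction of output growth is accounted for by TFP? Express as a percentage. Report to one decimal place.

Labor's share = 1 − 0.33 = 0.67.
Physical capital: 0.33 × 6.54 = 2.1582 pp.
Labor input: 0.67 × (-1.51) = -1.0117 pp.
TFP growth = 3.95 − 1.1465 = 2.8035%.
TFP share of growth = 2.8035 / 3.95 × 100 = 70.975%.

TFP accounted for 71.0% of growth.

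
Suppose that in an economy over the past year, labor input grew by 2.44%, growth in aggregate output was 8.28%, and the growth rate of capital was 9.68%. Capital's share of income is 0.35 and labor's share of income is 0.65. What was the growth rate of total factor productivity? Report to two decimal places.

Total factor productivity growth was 3.31%.

Labor's share = 1 − 0.35 = 0.65.
Capital: 0.35 × 9.68 = 3.388 pp.
Labor input: 0.65 × 2.44 = 1.586 pp.
TFP growth = 8.28 − 4.974 = 3.306%.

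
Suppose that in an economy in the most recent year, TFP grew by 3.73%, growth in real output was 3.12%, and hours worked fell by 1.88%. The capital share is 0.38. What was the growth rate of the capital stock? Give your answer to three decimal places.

The capital stock grew 1.462%.

Labor's share = 1 − 0.38 = 0.62.
gY = gA + 0.62×(-1.88) + 0.38×g.
0.38×g = 3.12 − 3.73 + 1.1656 = 0.5556.
g = 0.5556 / 0.38 = 1.46211%.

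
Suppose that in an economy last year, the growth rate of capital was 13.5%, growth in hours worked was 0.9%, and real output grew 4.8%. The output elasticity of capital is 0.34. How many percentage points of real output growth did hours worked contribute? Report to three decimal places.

Labor's share = 1 − 0.34 = 0.66.
Contribution = share × growth = 0.66 × 0.9 = 0.594 pp.

0.594 percentage points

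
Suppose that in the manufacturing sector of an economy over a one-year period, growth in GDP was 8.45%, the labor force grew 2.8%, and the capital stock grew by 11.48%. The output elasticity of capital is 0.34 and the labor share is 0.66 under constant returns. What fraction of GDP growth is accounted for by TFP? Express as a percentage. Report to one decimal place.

Labor's share = 1 − 0.34 = 0.66.
The capital stock: 0.34 × 11.48 = 3.9032 pp.
The labor force: 0.66 × 2.8 = 1.848 pp.
TFP growth = 8.45 − 5.7512 = 2.6988%.
TFP share of growth = 2.6988 / 8.45 × 100 = 31.938%.

TFP accounted for 31.9% of growth.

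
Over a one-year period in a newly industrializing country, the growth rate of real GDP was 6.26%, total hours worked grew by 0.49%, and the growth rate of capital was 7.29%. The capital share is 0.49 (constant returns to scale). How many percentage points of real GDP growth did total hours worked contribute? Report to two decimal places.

0.25 percentage points

Labor's share = 1 − 0.49 = 0.51.
Contribution = share × growth = 0.51 × 0.49 = 0.2499 pp.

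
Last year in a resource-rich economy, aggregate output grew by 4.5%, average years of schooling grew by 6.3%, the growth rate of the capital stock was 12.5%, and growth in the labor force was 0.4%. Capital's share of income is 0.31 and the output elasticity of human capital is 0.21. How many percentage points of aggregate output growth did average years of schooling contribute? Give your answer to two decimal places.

1.32

Contribution = share × growth = 0.21 × 6.3 = 1.323 pp.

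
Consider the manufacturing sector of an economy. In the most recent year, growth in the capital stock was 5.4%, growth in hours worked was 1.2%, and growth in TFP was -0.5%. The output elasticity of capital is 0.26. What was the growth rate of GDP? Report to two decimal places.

1.79%

Labor's share = 1 − 0.26 = 0.74.
The capital stock: 0.26 × 5.4 = 1.404 pp.
Hours worked: 0.74 × 1.2 = 0.888 pp.
Output growth = -0.5 + 2.292 = 1.792%.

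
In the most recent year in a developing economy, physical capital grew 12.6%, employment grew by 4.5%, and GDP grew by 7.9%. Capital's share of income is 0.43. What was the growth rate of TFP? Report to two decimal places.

Labor's share = 1 − 0.43 = 0.57.
Physical capital: 0.43 × 12.6 = 5.418 pp.
Employment: 0.57 × 4.5 = 2.565 pp.
TFP growth = 7.9 − 7.983 = -0.083%.

-0.08%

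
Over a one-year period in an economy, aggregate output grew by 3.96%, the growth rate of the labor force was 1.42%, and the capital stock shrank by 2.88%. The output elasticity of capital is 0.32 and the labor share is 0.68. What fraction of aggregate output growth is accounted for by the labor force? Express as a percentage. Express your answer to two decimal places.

Labor's share = 1 − 0.32 = 0.68.
The labor force contributed 0.68 × 1.42 = 0.9656 pp.
Share of growth = 0.9656 / 3.96 × 100 = 24.3838%.

24.38%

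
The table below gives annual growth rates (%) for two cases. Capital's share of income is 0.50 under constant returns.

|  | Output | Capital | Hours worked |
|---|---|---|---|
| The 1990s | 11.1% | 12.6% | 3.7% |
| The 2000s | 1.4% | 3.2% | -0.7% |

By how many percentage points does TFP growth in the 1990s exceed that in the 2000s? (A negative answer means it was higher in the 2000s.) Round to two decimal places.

Labor's share = 1 − 0.5 = 0.5.
The 1990s: TFP = 11.1 − 6.3 − 1.85 = 2.95%.
The 2000s: TFP = 1.4 − 1.6 + 0.35 = 0.15%.
Difference = 2.95 − (0.15) = 2.8 pp.

2.80 percentage points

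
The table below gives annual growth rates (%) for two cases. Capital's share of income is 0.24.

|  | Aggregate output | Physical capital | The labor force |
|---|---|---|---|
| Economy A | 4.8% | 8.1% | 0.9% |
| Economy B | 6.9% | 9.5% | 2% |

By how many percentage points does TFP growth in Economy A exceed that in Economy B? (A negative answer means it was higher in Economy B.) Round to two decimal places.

-0.93 percentage points

Labor's share = 1 − 0.24 = 0.76.
Economy A: TFP = 4.8 − 1.944 − 0.684 = 2.172%.
Economy B: TFP = 6.9 − 2.28 − 1.52 = 3.1%.
Difference = 2.172 − (3.1) = -0.928 pp.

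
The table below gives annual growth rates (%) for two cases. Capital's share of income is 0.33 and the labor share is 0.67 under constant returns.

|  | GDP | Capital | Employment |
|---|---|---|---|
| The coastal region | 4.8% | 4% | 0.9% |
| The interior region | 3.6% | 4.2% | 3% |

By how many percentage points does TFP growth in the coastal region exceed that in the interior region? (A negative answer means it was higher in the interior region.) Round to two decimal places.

Labor's share = 1 − 0.33 = 0.67.
The coastal region: TFP = 4.8 − 1.32 − 0.603 = 2.877%.
The interior region: TFP = 3.6 − 1.386 − 2.01 = 0.204%.
Difference = 2.877 − (0.204) = 2.673 pp.

2.67 percentage points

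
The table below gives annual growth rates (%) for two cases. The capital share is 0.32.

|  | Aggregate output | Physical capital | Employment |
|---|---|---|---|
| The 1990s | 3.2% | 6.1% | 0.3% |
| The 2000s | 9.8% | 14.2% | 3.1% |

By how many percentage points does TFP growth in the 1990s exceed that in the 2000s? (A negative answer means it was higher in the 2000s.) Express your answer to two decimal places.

-2.10 percentage points

Labor's share = 1 − 0.32 = 0.68.
The 1990s: TFP = 3.2 − 1.952 − 0.204 = 1.044%.
The 2000s: TFP = 9.8 − 4.544 − 2.108 = 3.148%.
Difference = 1.044 − (3.148) = -2.104 pp.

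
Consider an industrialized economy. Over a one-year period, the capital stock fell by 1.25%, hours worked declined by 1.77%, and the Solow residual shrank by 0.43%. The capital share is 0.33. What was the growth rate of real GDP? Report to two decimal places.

-2.03%

Labor's share = 1 − 0.33 = 0.67.
The capital stock: 0.33 × (-1.25) = -0.4125 pp.
Hours worked: 0.67 × (-1.77) = -1.1859 pp.
Output growth = -0.43 + (-1.5984) = -2.0284%.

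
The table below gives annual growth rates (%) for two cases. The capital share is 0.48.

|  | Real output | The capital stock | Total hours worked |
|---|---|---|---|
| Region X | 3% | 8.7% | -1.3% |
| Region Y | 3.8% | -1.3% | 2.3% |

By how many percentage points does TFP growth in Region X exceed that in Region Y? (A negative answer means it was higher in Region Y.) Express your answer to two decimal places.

Labor's share = 1 − 0.48 = 0.52.
Region X: TFP = 3 − 4.176 + 0.676 = -0.5%.
Region Y: TFP = 3.8 + 0.624 − 1.196 = 3.228%.
Difference = -0.5 − (3.228) = -3.728 pp.

-3.73 percentage points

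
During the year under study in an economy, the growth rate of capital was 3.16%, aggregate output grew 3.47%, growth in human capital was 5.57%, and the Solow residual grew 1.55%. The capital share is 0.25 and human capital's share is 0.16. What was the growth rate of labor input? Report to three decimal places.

Labor's share = 1 − 0.25 − 0.16 = 0.59.
gY = gA + 0.25×3.16 + 0.16×5.57 + 0.59×g.
0.59×g = 3.47 − 1.55 − 1.6812 = 0.2388.
g = 0.2388 / 0.59 = 0.40475%.

0.405%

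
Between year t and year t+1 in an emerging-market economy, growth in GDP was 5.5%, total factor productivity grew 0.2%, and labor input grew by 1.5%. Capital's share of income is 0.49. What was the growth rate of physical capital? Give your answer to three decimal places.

Labor's share = 1 − 0.49 = 0.51.
gY = gA + 0.51×1.5 + 0.49×g.
0.49×g = 5.5 − 0.2 − 0.765 = 4.535.
g = 4.535 / 0.49 = 9.2551%.

9.255%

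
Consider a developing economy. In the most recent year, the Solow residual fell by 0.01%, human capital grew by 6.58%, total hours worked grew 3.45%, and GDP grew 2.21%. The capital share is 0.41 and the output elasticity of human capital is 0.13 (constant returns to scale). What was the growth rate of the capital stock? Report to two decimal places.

Labor's share = 1 − 0.41 − 0.13 = 0.46.
gY = gA + 0.13×6.58 + 0.46×3.45 + 0.41×g.
0.41×g = 2.21 + 0.01 − 2.4424 = -0.2224.
g = -0.2224 / 0.41 = -0.5424%.

-0.54%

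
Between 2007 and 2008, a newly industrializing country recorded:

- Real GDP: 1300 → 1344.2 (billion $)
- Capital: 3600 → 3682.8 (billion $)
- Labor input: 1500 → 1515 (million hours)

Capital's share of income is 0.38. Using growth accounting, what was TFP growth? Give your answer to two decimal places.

Real GDP growth = (1344.2 − 1300) / 1300 = 3.4%.
Capital growth = (3682.8 − 3600) / 3600 = 2.3%.
Labor input growth = (1515 − 1500) / 1500 = 1%.
Labor's share = 1 − 0.38 = 0.62.
Capital: 0.38 × 2.3 = 0.874 pp.
Labor input: 0.62 × 1 = 0.62 pp.
TFP growth = 3.4 − 1.494 = 1.906%.

1.91%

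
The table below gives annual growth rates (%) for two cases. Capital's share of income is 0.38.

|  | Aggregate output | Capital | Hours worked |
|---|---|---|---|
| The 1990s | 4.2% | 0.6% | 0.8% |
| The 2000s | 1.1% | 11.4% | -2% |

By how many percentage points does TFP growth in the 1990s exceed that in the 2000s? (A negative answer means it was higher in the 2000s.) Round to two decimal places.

5.47 percentage points

Labor's share = 1 − 0.38 = 0.62.
The 1990s: TFP = 4.2 − 0.228 − 0.496 = 3.476%.
The 2000s: TFP = 1.1 − 4.332 + 1.24 = -1.992%.
Difference = 3.476 − (-1.992) = 5.468 pp.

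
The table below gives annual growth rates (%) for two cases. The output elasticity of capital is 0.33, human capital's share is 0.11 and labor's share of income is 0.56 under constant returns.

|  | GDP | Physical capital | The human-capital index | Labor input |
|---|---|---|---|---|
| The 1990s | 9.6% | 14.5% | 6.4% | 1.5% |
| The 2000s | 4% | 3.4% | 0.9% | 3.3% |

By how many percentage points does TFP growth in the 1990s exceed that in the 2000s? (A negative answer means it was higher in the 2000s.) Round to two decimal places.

2.34 percentage points

Labor's share = 1 − 0.33 − 0.11 = 0.56.
The 1990s: TFP = 9.6 − 4.785 − 0.704 − 0.84 = 3.271%.
The 2000s: TFP = 4 − 1.122 − 0.099 − 1.848 = 0.931%.
Difference = 3.271 − (0.931) = 2.34 pp.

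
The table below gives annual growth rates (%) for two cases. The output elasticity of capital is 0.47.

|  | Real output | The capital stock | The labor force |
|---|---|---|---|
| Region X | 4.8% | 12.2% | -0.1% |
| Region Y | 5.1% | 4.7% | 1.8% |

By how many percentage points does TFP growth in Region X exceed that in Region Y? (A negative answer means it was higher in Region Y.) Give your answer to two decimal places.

-2.82 percentage points

Labor's share = 1 − 0.47 = 0.53.
Region X: TFP = 4.8 − 5.734 + 0.053 = -0.881%.
Region Y: TFP = 5.1 − 2.209 − 0.954 = 1.937%.
Difference = -0.881 − (1.937) = -2.818 pp.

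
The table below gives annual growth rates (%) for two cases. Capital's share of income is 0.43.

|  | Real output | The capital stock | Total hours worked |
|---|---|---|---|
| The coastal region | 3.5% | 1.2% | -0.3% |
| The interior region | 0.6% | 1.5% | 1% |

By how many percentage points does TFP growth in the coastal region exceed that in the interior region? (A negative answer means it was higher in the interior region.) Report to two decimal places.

Labor's share = 1 − 0.43 = 0.57.
The coastal region: TFP = 3.5 − 0.516 + 0.171 = 3.155%.
The interior region: TFP = 0.6 − 0.645 − 0.57 = -0.615%.
Difference = 3.155 − (-0.615) = 3.77 pp.

3.77 percentage points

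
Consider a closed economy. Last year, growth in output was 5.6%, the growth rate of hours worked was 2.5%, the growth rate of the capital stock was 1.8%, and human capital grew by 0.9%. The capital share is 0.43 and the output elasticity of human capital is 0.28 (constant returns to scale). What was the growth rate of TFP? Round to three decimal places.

Labor's share = 1 − 0.43 − 0.28 = 0.29.
The capital stock: 0.43 × 1.8 = 0.774 pp.
Human capital: 0.28 × 0.9 = 0.252 pp.
Hours worked: 0.29 × 2.5 = 0.725 pp.
TFP growth = 5.6 − 1.751 = 3.849%.

TFP growth was 3.849%.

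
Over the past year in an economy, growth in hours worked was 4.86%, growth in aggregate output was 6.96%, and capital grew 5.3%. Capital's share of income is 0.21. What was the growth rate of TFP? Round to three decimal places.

TFP growth was 2.008%.

Labor's share = 1 − 0.21 = 0.79.
Capital: 0.21 × 5.3 = 1.113 pp.
Hours worked: 0.79 × 4.86 = 3.8394 pp.
TFP growth = 6.96 − 4.9524 = 2.0076%.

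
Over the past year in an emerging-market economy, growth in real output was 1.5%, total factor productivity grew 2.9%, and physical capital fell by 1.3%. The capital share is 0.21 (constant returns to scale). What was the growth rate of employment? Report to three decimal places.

-1.427%

Labor's share = 1 − 0.21 = 0.79.
gY = gA + 0.21×(-1.3) + 0.79×g.
0.79×g = 1.5 − 2.9 + 0.273 = -1.127.
g = -1.127 / 0.79 = -1.42658%.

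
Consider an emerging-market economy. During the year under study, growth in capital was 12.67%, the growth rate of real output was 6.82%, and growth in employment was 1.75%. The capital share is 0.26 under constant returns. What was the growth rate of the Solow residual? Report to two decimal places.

2.23%

Labor's share = 1 − 0.26 = 0.74.
Capital: 0.26 × 12.67 = 3.2942 pp.
Employment: 0.74 × 1.75 = 1.295 pp.
TFP growth = 6.82 − 4.5892 = 2.2308%.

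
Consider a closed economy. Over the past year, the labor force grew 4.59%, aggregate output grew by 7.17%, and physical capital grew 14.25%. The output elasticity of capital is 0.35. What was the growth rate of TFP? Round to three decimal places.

-0.801%

Labor's share = 1 − 0.35 = 0.65.
Physical capital: 0.35 × 14.25 = 4.9875 pp.
The labor force: 0.65 × 4.59 = 2.9835 pp.
TFP growth = 7.17 − 7.971 = -0.801%.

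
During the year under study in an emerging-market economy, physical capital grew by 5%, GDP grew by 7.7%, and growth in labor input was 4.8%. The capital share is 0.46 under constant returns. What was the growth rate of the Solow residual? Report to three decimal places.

The Solow residual growth was 2.808%.

Labor's share = 1 − 0.46 = 0.54.
Physical capital: 0.46 × 5 = 2.3 pp.
Labor input: 0.54 × 4.8 = 2.592 pp.
TFP growth = 7.7 − 4.892 = 2.808%.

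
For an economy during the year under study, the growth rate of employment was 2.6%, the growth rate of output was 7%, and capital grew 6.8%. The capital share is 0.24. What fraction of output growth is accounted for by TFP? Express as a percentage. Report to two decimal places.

Labor's share = 1 − 0.24 = 0.76.
Capital: 0.24 × 6.8 = 1.632 pp.
Employment: 0.76 × 2.6 = 1.976 pp.
TFP growth = 7 − 3.608 = 3.392%.
TFP share of growth = 3.392 / 7 × 100 = 48.4571%.

48.46%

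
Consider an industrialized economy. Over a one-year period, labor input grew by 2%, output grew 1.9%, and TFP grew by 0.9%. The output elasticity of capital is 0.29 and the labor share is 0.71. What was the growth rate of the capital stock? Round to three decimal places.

-1.448%

Labor's share = 1 − 0.29 = 0.71.
gY = gA + 0.71×2 + 0.29×g.
0.29×g = 1.9 − 0.9 − 1.42 = -0.42.
g = -0.42 / 0.29 = -1.44828%.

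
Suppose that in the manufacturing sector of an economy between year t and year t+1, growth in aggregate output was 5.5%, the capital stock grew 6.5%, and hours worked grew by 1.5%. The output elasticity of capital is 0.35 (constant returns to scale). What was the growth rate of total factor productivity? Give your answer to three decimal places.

2.250%

Labor's share = 1 − 0.35 = 0.65.
The capital stock: 0.35 × 6.5 = 2.275 pp.
Hours worked: 0.65 × 1.5 = 0.975 pp.
TFP growth = 5.5 − 3.25 = 2.25%.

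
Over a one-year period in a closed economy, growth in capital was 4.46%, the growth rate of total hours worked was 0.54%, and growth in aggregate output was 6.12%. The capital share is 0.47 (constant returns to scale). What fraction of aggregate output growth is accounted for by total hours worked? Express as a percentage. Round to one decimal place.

4.7%

Labor's share = 1 − 0.47 = 0.53.
Total hours worked contributed 0.53 × 0.54 = 0.2862 pp.
Share of growth = 0.2862 / 6.12 × 100 = 4.676%.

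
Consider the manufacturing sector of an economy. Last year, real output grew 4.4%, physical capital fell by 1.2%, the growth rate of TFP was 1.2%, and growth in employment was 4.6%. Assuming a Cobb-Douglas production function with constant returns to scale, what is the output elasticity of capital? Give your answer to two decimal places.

α = 0.24

gY = gA + α·gK + (1−α)·gL, so gY − gA − gL = α(gK − gL).
4.4 − 1.2 − 4.6 = α × (-1.2 − 4.6).
-1.4 = -5.8 α, so α = 0.2414.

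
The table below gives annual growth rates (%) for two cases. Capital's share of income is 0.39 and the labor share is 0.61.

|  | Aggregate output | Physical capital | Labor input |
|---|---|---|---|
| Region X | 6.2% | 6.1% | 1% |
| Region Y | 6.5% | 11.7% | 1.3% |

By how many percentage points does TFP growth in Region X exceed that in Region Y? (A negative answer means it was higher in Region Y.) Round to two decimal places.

2.07 percentage points

Labor's share = 1 − 0.39 = 0.61.
Region X: TFP = 6.2 − 2.379 − 0.61 = 3.211%.
Region Y: TFP = 6.5 − 4.563 − 0.793 = 1.144%.
Difference = 3.211 − (1.144) = 2.067 pp.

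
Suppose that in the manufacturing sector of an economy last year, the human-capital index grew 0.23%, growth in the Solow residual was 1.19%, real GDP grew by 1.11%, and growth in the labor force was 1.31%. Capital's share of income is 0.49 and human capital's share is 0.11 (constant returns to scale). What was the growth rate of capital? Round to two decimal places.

-1.28%

Labor's share = 1 − 0.49 − 0.11 = 0.4.
gY = gA + 0.11×0.23 + 0.4×1.31 + 0.49×g.
0.49×g = 1.11 − 1.19 − 0.5493 = -0.6293.
g = -0.6293 / 0.49 = -1.2843%.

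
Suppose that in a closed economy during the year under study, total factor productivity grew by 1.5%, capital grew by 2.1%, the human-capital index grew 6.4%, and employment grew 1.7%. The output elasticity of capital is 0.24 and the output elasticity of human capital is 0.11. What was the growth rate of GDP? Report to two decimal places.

Labor's share = 1 − 0.24 − 0.11 = 0.65.
Capital: 0.24 × 2.1 = 0.504 pp.
The human-capital index: 0.11 × 6.4 = 0.704 pp.
Employment: 0.65 × 1.7 = 1.105 pp.
Output growth = 1.5 + 2.313 = 3.813%.

3.81%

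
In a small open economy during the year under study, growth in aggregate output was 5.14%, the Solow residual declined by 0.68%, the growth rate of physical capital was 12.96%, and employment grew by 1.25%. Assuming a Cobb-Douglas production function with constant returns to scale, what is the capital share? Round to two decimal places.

gY = gA + α·gK + (1−α)·gL, so gY − gA − gL = α(gK − gL).
5.14 + 0.68 − 1.25 = α × (12.96 − 1.25).
4.57 = 11.71 α, so α = 0.3903.

0.39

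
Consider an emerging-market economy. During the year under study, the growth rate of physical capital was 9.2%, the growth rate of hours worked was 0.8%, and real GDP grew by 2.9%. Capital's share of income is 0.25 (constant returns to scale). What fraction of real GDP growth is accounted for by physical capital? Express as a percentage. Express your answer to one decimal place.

79.3%

Physical capital contributed 0.25 × 9.2 = 2.3 pp.
Share of growth = 2.3 / 2.9 × 100 = 79.31%.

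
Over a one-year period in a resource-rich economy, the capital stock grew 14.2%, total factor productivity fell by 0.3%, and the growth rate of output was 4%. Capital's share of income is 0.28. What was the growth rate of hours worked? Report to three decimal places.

Labor's share = 1 − 0.28 = 0.72.
gY = gA + 0.28×14.2 + 0.72×g.
0.72×g = 4 + 0.3 − 3.976 = 0.324.
g = 0.324 / 0.72 = 0.45%.

0.450%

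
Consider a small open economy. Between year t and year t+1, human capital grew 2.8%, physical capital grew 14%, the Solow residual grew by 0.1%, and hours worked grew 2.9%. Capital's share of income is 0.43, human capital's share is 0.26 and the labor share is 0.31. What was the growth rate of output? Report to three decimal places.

Output growth was 7.747%.

Labor's share = 1 − 0.43 − 0.26 = 0.31.
Physical capital: 0.43 × 14 = 6.02 pp.
Human capital: 0.26 × 2.8 = 0.728 pp.
Hours worked: 0.31 × 2.9 = 0.899 pp.
Output growth = 0.1 + 7.647 = 7.747%.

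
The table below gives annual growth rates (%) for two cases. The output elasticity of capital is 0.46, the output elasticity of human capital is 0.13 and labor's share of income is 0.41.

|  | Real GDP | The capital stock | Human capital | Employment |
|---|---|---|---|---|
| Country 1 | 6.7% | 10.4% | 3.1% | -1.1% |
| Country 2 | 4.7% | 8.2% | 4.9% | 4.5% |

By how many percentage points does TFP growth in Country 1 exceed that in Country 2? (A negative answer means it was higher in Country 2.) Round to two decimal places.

Labor's share = 1 − 0.46 − 0.13 = 0.41.
Country 1: TFP = 6.7 − 4.784 − 0.403 + 0.451 = 1.964%.
Country 2: TFP = 4.7 − 3.772 − 0.637 − 1.845 = -1.554%.
Difference = 1.964 − (-1.554) = 3.518 pp.

3.52 percentage points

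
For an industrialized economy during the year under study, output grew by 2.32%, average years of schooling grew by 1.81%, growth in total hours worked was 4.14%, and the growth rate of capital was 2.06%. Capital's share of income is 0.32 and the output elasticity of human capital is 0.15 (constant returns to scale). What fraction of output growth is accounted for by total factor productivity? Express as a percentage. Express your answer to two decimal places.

Labor's share = 1 − 0.32 − 0.15 = 0.53.
Capital: 0.32 × 2.06 = 0.6592 pp.
Average years of schooling: 0.15 × 1.81 = 0.2715 pp.
Total hours worked: 0.53 × 4.14 = 2.1942 pp.
TFP growth = 2.32 − 3.1249 = -0.8049%.
TFP share of growth = -0.8049 / 2.32 × 100 = -34.694%.

Total factor productivity accounted for -34.69% of growth.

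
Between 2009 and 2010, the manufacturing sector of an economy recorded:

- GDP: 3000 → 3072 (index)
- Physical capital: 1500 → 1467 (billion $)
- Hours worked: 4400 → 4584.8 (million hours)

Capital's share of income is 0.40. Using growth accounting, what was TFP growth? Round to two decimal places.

GDP growth = (3072 − 3000) / 3000 = 2.4%.
Physical capital growth = (1467 − 1500) / 1500 = -2.2%.
Hours worked growth = (4584.8 − 4400) / 4400 = 4.2%.
Labor's share = 1 − 0.4 = 0.6.
Physical capital: 0.4 × (-2.2) = -0.88 pp.
Hours worked: 0.6 × 4.2 = 2.52 pp.
TFP growth = 2.4 − 1.64 = 0.76%.

0.76%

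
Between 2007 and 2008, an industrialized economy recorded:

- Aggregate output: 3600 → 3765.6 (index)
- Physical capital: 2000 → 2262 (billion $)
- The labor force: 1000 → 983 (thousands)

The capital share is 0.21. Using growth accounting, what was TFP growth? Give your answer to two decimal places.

3.19%

Aggregate output growth = (3765.6 − 3600) / 3600 = 4.6%.
Physical capital growth = (2262 − 2000) / 2000 = 13.1%.
The labor force growth = (983 − 1000) / 1000 = -1.7%.
Labor's share = 1 − 0.21 = 0.79.
Physical capital: 0.21 × 13.1 = 2.751 pp.
The labor force: 0.79 × (-1.7) = -1.343 pp.
TFP growth = 4.6 − 1.408 = 3.192%.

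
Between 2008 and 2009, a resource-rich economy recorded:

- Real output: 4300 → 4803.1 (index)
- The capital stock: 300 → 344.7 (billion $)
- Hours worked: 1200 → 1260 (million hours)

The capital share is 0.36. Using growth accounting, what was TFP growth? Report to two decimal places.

3.14%

Real output growth = (4803.1 − 4300) / 4300 = 11.7%.
The capital stock growth = (344.7 − 300) / 300 = 14.9%.
Hours worked growth = (1260 − 1200) / 1200 = 5%.
Labor's share = 1 − 0.36 = 0.64.
The capital stock: 0.36 × 14.9 = 5.364 pp.
Hours worked: 0.64 × 5 = 3.2 pp.
TFP growth = 11.7 − 8.564 = 3.136%.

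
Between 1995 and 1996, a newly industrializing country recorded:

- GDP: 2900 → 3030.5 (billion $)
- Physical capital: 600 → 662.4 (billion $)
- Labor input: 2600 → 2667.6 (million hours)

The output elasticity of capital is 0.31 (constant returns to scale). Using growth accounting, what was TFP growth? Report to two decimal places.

-0.52%

GDP growth = (3030.5 − 2900) / 2900 = 4.5%.
Physical capital growth = (662.4 − 600) / 600 = 10.4%.
Labor input growth = (2667.6 − 2600) / 2600 = 2.6%.
Labor's share = 1 − 0.31 = 0.69.
Physical capital: 0.31 × 10.4 = 3.224 pp.
Labor input: 0.69 × 2.6 = 1.794 pp.
TFP growth = 4.5 − 5.018 = -0.518%.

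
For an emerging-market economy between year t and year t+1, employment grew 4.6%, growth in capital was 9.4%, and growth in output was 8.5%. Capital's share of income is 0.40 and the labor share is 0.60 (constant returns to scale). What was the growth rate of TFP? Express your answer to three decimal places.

Labor's share = 1 − 0.4 = 0.6.
Capital: 0.4 × 9.4 = 3.76 pp.
Employment: 0.6 × 4.6 = 2.76 pp.
TFP growth = 8.5 − 6.52 = 1.98%.

TFP grew 1.980%.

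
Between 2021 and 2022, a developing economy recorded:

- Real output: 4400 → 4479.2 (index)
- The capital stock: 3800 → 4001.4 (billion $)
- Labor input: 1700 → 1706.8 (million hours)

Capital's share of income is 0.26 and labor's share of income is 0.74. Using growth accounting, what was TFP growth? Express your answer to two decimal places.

Real output growth = (4479.2 − 4400) / 4400 = 1.8%.
The capital stock growth = (4001.4 − 3800) / 3800 = 5.3%.
Labor input growth = (1706.8 − 1700) / 1700 = 0.4%.
Labor's share = 1 − 0.26 = 0.74.
The capital stock: 0.26 × 5.3 = 1.378 pp.
Labor input: 0.74 × 0.4 = 0.296 pp.
TFP growth = 1.8 − 1.674 = 0.126%.

0.13%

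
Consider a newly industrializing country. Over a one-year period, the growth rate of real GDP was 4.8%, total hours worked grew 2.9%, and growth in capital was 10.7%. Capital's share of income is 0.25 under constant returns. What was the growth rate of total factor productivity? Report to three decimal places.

Labor's share = 1 − 0.25 = 0.75.
Capital: 0.25 × 10.7 = 2.675 pp.
Total hours worked: 0.75 × 2.9 = 2.175 pp.
TFP growth = 4.8 − 4.85 = -0.05%.

-0.050%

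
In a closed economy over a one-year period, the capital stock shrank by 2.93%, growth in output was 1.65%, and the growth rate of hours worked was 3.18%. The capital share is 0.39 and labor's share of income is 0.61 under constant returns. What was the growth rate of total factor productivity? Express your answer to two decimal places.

Labor's share = 1 − 0.39 = 0.61.
The capital stock: 0.39 × (-2.93) = -1.1427 pp.
Hours worked: 0.61 × 3.18 = 1.9398 pp.
TFP growth = 1.65 − 0.7971 = 0.8529%.

Total factor productivity grew 0.85%.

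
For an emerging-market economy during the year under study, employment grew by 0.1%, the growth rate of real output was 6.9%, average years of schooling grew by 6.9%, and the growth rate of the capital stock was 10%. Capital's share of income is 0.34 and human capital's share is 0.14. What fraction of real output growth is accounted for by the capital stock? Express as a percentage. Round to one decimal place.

The capital stock contributed 0.34 × 10 = 3.4 pp.
Share of growth = 3.4 / 6.9 × 100 = 49.275%.

The capital stock accounted for 49.3% of growth.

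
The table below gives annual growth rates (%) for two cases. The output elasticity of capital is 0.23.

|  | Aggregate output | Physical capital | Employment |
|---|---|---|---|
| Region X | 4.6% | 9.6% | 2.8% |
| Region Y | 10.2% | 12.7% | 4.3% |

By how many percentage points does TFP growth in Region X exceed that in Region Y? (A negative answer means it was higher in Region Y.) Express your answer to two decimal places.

Labor's share = 1 − 0.23 = 0.77.
Region X: TFP = 4.6 − 2.208 − 2.156 = 0.236%.
Region Y: TFP = 10.2 − 2.921 − 3.311 = 3.968%.
Difference = 0.236 − (3.968) = -3.732 pp.

-3.73 percentage points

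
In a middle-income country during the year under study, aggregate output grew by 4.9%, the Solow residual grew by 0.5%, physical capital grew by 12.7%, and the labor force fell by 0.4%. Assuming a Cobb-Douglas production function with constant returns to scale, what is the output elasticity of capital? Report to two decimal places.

gY = gA + α·gK + (1−α)·gL, so gY − gA − gL = α(gK − gL).
4.9 − 0.5 + 0.4 = α × (12.7 − (-0.4)).
4.8 = 13.1 α, so α = 0.3664.

α = 0.37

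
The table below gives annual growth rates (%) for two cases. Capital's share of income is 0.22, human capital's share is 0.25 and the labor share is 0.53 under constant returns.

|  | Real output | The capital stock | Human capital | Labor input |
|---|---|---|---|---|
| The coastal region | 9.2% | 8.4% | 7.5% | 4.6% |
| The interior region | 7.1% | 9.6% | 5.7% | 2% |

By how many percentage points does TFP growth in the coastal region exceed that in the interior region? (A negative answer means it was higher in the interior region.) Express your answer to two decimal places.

Labor's share = 1 − 0.22 − 0.25 = 0.53.
The coastal region: TFP = 9.2 − 1.848 − 1.875 − 2.438 = 3.039%.
The interior region: TFP = 7.1 − 2.112 − 1.425 − 1.06 = 2.503%.
Difference = 3.039 − (2.503) = 0.536 pp.

0.54 percentage points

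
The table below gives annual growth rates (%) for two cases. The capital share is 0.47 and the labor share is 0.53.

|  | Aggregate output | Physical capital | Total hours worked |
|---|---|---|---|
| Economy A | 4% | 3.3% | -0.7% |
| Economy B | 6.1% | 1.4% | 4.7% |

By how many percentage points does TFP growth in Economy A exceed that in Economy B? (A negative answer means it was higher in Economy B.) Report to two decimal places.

-0.13 percentage points

Labor's share = 1 − 0.47 = 0.53.
Economy A: TFP = 4 − 1.551 + 0.371 = 2.82%.
Economy B: TFP = 6.1 − 0.658 − 2.491 = 2.951%.
Difference = 2.82 − (2.951) = -0.131 pp.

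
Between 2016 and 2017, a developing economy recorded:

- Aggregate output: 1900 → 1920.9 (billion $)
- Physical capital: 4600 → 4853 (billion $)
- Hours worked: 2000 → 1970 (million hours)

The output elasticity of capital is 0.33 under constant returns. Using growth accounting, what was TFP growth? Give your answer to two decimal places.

TFP grew 0.29%.

Aggregate output growth = (1920.9 − 1900) / 1900 = 1.1%.
Physical capital growth = (4853 − 4600) / 4600 = 5.5%.
Hours worked growth = (1970 − 2000) / 2000 = -1.5%.
Labor's share = 1 − 0.33 = 0.67.
Physical capital: 0.33 × 5.5 = 1.815 pp.
Hours worked: 0.67 × (-1.5) = -1.005 pp.
TFP growth = 1.1 − 0.81 = 0.29%.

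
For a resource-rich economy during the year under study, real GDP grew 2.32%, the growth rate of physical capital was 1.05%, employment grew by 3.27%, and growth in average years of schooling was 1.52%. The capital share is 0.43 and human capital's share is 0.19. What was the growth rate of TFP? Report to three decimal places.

TFP growth was 0.337%.

Labor's share = 1 − 0.43 − 0.19 = 0.38.
Physical capital: 0.43 × 1.05 = 0.4515 pp.
Average years of schooling: 0.19 × 1.52 = 0.2888 pp.
Employment: 0.38 × 3.27 = 1.2426 pp.
TFP growth = 2.32 − 1.9829 = 0.3371%.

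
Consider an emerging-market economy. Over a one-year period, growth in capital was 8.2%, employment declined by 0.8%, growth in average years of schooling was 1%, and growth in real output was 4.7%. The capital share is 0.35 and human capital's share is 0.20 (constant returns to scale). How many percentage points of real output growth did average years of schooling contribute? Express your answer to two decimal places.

Contribution = share × growth = 0.2 × 1 = 0.2 pp.

0.20 percentage points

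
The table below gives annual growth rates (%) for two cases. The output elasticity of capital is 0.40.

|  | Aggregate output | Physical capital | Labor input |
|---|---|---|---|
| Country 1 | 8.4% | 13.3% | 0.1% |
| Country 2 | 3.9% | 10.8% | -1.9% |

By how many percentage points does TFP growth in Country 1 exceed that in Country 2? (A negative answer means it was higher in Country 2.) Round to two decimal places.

Labor's share = 1 − 0.4 = 0.6.
Country 1: TFP = 8.4 − 5.32 − 0.06 = 3.02%.
Country 2: TFP = 3.9 − 4.32 + 1.14 = 0.72%.
Difference = 3.02 − (0.72) = 2.3 pp.

2.30 percentage points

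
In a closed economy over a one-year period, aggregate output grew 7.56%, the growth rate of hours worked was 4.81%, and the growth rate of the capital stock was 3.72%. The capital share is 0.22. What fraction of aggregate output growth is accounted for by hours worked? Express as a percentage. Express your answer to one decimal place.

Labor's share = 1 − 0.22 = 0.78.
Hours worked contributed 0.78 × 4.81 = 3.7518 pp.
Share of growth = 3.7518 / 7.56 × 100 = 49.627%.

49.6%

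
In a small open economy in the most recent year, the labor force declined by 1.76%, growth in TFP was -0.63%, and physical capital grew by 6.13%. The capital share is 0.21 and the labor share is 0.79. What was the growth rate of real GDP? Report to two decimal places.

Labor's share = 1 − 0.21 = 0.79.
Physical capital: 0.21 × 6.13 = 1.2873 pp.
The labor force: 0.79 × (-1.76) = -1.3904 pp.
Output growth = -0.63 + (-0.1031) = -0.7331%.

-0.73%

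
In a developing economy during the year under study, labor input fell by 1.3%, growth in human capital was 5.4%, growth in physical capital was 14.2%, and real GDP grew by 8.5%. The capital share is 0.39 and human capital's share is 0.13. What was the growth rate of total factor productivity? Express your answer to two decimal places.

Labor's share = 1 − 0.39 − 0.13 = 0.48.
Physical capital: 0.39 × 14.2 = 5.538 pp.
Human capital: 0.13 × 5.4 = 0.702 pp.
Labor input: 0.48 × (-1.3) = -0.624 pp.
TFP growth = 8.5 − 5.616 = 2.884%.

2.88%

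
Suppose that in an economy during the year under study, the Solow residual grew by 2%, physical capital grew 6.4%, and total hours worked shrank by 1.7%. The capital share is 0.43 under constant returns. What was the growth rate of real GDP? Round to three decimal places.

Labor's share = 1 − 0.43 = 0.57.
Physical capital: 0.43 × 6.4 = 2.752 pp.
Total hours worked: 0.57 × (-1.7) = -0.969 pp.
Output growth = 2 + 1.783 = 3.783%.

Real GDP growth was 3.783%.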